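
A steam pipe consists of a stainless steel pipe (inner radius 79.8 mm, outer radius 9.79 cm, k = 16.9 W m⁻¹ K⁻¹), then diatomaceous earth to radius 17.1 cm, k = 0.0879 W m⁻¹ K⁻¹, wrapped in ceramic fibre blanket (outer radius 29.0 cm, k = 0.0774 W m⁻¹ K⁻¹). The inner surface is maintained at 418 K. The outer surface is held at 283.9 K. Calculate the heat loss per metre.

Resistance network (inner→outer):
  R'_stainless steel = ln(0.0979/0.0798)/(2πk) = 0.2044/(2π·16.9) = 0.001925 m·K/W
  R'_diatomaceous earth = ln(0.171/0.0979)/(2πk) = 0.5577/(2π·0.0879) = 1.010 m·K/W
  R'_ceramic fibre blanket = ln(0.290/0.171)/(2πk) = 0.5282/(2π·0.0774) = 1.086 m·K/W
ΣR = 0.001925 + 1.010 + 1.086 = 2.098 m·K/W
Q' = ΔT/ΣR = (418 K − 283.9 K)/2.098 = 63.9 W/m

Q' = 63.9 W/m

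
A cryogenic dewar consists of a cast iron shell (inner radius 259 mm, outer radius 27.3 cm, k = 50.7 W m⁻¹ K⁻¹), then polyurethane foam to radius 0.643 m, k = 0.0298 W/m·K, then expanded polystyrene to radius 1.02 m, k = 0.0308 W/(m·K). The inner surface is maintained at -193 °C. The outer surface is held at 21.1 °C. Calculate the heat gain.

Treat each layer as a resistance in series:
  R_cast iron = (1/0.259 − 1/0.273)/(4πk) = 0.1980/(4π·50.7) = 3.108×10^-4 K/W
  R_polyurethane foam = (1/0.273 − 1/0.643)/(4πk) = 2.108/(4π·0.0298) = 5.629 K/W
  R_expanded polystyrene = (1/0.643 − 1/1.02)/(4πk) = 0.5748/(4π·0.0308) = 1.485 K/W
ΣR = 3.108×10^-4 + 5.629 + 1.485 = 7.114 K/W
Q = ΔT/ΣR = (-193 °C − 21.1 °C)/7.114 = -30.1 W
(Negative Q ⇒ heat flows inward; heat gain = 30.1 W.)

Q = 30.1 W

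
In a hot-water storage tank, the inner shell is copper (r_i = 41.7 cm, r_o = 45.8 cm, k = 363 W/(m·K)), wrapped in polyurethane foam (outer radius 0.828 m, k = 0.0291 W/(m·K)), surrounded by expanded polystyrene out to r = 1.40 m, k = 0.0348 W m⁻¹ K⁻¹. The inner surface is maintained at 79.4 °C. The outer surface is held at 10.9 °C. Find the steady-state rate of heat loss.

Series thermal resistances, inner to outer:
  R_copper = (1/0.417 − 1/0.458)/(4πk) = 0.2147/(4π·363) = 4.706×10^-5 K/W
  R_polyurethane foam = (1/0.458 − 1/0.828)/(4πk) = 0.9757/(4π·0.0291) = 2.668 K/W
  R_expanded polystyrene = (1/0.828 − 1/1.40)/(4πk) = 0.4934/(4π·0.0348) = 1.128 K/W
ΣR = 4.706×10^-5 + 2.668 + 1.128 = 3.796 K/W
Q = ΔT/ΣR = (79.4 °C − 10.9 °C)/3.796 = 18.0 W

Q = 18.0 W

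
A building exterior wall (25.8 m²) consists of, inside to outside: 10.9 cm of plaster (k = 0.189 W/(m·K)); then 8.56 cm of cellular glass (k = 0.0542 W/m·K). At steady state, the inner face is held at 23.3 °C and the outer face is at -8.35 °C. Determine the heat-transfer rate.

Resistance network (inner→outer):
  R_plaster = L/(kA) = 0.109/(0.189·25.8) = 0.02235 K/W
  R_cellular glass = L/(kA) = 0.0856/(0.0542·25.8) = 0.06121 K/W
ΣR = 0.02235 + 0.06121 = 0.08356 K/W
Q = ΔT/ΣR = (23.3 °C − -8.35 °C)/0.08356 = 379 W

Q = 379 W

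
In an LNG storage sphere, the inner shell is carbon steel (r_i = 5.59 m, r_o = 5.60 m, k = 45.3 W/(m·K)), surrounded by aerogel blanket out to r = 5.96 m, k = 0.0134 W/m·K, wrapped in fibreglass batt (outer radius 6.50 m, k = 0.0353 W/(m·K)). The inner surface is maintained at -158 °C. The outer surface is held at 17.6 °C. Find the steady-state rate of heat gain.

Q = 1840 W

Resistance network (inner→outer):
  R_carbon steel = (1/5.59 − 1/5.60)/(4πk) = 3.194×10^-4/(4π·45.3) = 5.612×10^-7 K/W
  R_aerogel blanket = (1/5.60 − 1/5.96)/(4πk) = 0.01079/(4π·0.0134) = 0.06406 K/W
  R_fibreglass batt = (1/5.96 − 1/6.50)/(4πk) = 0.01394/(4π·0.0353) = 0.03142 K/W
ΣR = 5.612×10^-7 + 0.06406 + 0.03142 = 0.09548 K/W
Q = ΔT/ΣR = (-158 °C − 17.6 °C)/0.09548 = -1840 W
(Negative Q ⇒ heat flows inward; heat gain = 1840 W.)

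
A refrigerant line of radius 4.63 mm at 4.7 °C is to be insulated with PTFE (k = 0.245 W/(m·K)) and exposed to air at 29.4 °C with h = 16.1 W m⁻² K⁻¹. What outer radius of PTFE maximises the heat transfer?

For a cylinder, r_cr = k_ins/h = 0.245/16.1 = 0.0152 m = 1.52 cm

r_cr = 1.52 cm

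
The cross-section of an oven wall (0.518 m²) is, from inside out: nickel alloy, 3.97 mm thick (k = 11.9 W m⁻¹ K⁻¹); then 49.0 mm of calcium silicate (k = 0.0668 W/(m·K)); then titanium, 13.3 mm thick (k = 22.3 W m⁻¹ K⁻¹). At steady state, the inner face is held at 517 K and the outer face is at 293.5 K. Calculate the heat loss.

Treat each layer as a resistance in series:
  R_nickel alloy = L/(kA) = 0.00397/(11.9·0.518) = 6.440×10^-4 K/W
  R_calcium silicate = L/(kA) = 0.0490/(0.0668·0.518) = 1.416 K/W
  R_titanium = L/(kA) = 0.0133/(22.3·0.518) = 0.001151 K/W
ΣR = 6.440×10^-4 + 1.416 + 0.001151 = 1.418 K/W
Q = ΔT/ΣR = (517 K − 293.5 K)/1.418 = 158 W

Q = 158 W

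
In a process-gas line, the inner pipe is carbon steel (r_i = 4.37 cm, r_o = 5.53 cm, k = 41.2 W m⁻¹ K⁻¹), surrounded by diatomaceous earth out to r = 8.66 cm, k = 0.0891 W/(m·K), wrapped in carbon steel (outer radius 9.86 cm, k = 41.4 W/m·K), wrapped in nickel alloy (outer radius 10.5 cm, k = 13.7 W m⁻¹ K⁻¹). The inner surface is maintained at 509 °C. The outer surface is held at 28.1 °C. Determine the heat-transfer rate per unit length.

Series thermal resistances, inner to outer:
  R'_carbon steel = ln(0.0553/0.0437)/(2πk) = 0.2354/(2π·41.2) = 9.094×10^-4 m·K/W
  R'_diatomaceous earth = ln(0.0866/0.0553)/(2πk) = 0.4485/(2π·0.0891) = 0.8012 m·K/W
  R'_carbon steel = ln(0.0986/0.0866)/(2πk) = 0.1298/(2π·41.4) = 4.989×10^-4 m·K/W
  R'_nickel alloy = ln(0.105/0.0986)/(2πk) = 0.06289/(2π·13.7) = 7.306×10^-4 m·K/W
ΣR = 9.094×10^-4 + 0.8012 + 4.989×10^-4 + 7.306×10^-4 = 0.8033 m·K/W
Q' = ΔT/ΣR = (509 °C − 28.1 °C)/0.8033 = 599 W/m

Q' = 599 W/m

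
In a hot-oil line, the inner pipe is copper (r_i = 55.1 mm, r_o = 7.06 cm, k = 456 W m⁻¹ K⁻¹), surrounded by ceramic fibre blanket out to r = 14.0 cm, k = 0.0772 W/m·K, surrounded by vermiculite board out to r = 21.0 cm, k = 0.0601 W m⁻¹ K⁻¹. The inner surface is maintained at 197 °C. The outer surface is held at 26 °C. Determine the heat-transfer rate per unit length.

Treat each layer as a resistance in series:
  R'_copper = ln(0.0706/0.0551)/(2πk) = 0.2479/(2π·456) = 8.652×10^-5 m·K/W
  R'_ceramic fibre blanket = ln(0.140/0.0706)/(2πk) = 0.6846/(2π·0.0772) = 1.411 m·K/W
  R'_vermiculite board = ln(0.210/0.140)/(2πk) = 0.4055/(2π·0.0601) = 1.074 m·K/W
ΣR = 8.652×10^-5 + 1.411 + 1.074 = 2.485 m·K/W
Q' = ΔT/ΣR = (197 °C − 26 °C)/2.485 = 68.8 W/m

Q' = 68.8 W/m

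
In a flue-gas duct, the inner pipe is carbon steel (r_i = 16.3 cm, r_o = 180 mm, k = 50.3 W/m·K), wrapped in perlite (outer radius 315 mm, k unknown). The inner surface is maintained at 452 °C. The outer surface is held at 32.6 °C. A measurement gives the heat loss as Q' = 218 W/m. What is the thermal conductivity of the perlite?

ΣR = ΔT/Q' = |452 − 32.6|/218 = 1.924 m·K/W
Known resistances:
  R'_carbon steel = ln(0.180/0.163)/(2πk) = 0.09921/(2π·50.3) = 3.139×10^-4 m·K/W
R_perlite = ΣR − ΣR_known = 1.924 − 3.139×10^-4 = 1.924 m·K/W
ln(r₂/r₁)/(2πk) = 1.924 ⇒ k = 0.5596/(2π·1.924) = 0.0463 W/m·K

k = 0.0463 W/m·K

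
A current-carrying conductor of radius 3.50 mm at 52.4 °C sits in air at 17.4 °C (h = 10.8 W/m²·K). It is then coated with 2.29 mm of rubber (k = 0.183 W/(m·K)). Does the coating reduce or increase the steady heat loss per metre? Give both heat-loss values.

increases: 8.31 → 11.7 W/m

Critical radius for a cylinder: r_cr = k/h = 0.0169 m = 1.69 cm.
Outer radius after coating: r₂ = 0.00350 + 0.00229 = 0.00579 m.
Since r₁ < r_cr and r₂ ≤ r_cr, the coating moves toward the maximum at r_cr — heat loss rises.
Bare: R = 1/(2πr₁h) = 4.210 m·K/W; Q = 35/4.210 = 8.31 W/m.
Coated: R = R_cond + R_conv = 2.983 m·K/W; Q = 35/2.983 = 11.7 W/m.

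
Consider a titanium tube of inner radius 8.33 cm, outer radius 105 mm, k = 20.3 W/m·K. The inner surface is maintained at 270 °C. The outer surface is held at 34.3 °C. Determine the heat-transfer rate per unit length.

Q' = 2πk·ΔT/ln(r₂/r₁) = 2π × 20.3 × 235.7 / ln(0.105/0.0833) = 1.30×10^5 W/m

Q' = 1.30×10^5 W/m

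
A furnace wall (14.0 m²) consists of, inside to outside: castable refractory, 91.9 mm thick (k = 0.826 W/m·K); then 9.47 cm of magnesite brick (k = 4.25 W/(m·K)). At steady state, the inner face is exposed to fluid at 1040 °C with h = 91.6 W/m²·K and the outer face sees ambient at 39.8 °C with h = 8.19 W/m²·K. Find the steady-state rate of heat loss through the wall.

Q = 52.5 kW

Treat each layer as a resistance in series:
  R_conv,in = 1/(hA) = 1/(91.6·14.0) = 7.798×10^-4 K/W
  R_castable refractory = L/(kA) = 0.0919/(0.826·14.0) = 0.007947 K/W
  R_magnesite brick = L/(kA) = 0.0947/(4.25·14.0) = 0.001592 K/W
  R_conv,out = 1/(hA) = 1/(8.19·14.0) = 0.008721 K/W
ΣR = 7.798×10^-4 + 0.007947 + 0.001592 + 0.008721 = 0.01904 K/W
Q = ΔT/ΣR = (1040 °C − 39.8 °C)/0.01904 = 52500 W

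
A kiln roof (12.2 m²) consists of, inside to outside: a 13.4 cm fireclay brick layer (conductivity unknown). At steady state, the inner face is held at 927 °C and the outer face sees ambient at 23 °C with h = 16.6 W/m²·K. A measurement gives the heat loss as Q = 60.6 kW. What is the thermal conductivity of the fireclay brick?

k = 1.10 W/m·K

ΣR = ΔT/Q = |927 − 23|/60600 = 0.01492 K/W
Known resistances:
  R_conv,out = 1/(hA) = 1/(16.6·12.2) = 0.004938 K/W
R_fireclay brick = ΣR − ΣR_known = 0.01492 − 0.004938 = 0.009982 K/W
L/(kA) = 0.009982 ⇒ k = 0.134/(0.009982·12.2) = 1.10 W/m·K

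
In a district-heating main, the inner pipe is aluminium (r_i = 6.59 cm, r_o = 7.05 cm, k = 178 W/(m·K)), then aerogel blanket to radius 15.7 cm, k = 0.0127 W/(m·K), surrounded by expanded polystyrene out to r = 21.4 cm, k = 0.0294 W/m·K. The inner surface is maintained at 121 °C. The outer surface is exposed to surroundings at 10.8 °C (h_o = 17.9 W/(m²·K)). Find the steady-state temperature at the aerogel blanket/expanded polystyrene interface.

T = 26.9 °C

Treat each layer as a resistance in series:
  R'_aluminium = ln(0.0705/0.0659)/(2πk) = 0.06747/(2π·178) = 6.033×10^-5 m·K/W
  R'_aerogel blanket = ln(0.157/0.0705)/(2πk) = 0.8006/(2π·0.0127) = 10.03 m·K/W
  R'_expanded polystyrene = ln(0.214/0.157)/(2πk) = 0.3097/(2π·0.0294) = 1.677 m·K/W
  R'_conv,out = 1/(2πr h) = 1/(2π·0.214·17.9) = 0.04155 m·K/W
ΣR = 6.033×10^-5 + 10.03 + 1.677 + 0.04155 = 11.75 m·K/W
Q' = ΔT/ΣR = (121 °C − 10.8 °C)/11.75 = 9.379 W/m
From the inner boundary to the aerogel blanket/expanded polystyrene interface, ΣR_partial = 10.03 m·K/W.
T_interface = T_in − Q'·ΣR_partial = 121 °C − (9.379)(10.03) = 26.9 °C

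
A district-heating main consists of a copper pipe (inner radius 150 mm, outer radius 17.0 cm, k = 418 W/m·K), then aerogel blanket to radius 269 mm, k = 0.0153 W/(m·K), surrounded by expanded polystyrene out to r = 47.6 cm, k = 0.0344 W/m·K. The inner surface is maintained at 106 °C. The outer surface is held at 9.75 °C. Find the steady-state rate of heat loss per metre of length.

Treat each layer as a resistance in series:
  R'_copper = ln(0.170/0.150)/(2πk) = 0.1252/(2π·418) = 4.766×10^-5 m·K/W
  R'_aerogel blanket = ln(0.269/0.170)/(2πk) = 0.4589/(2π·0.0153) = 4.774 m·K/W
  R'_expanded polystyrene = ln(0.476/0.269)/(2πk) = 0.5707/(2π·0.0344) = 2.640 m·K/W
ΣR = 4.766×10^-5 + 4.774 + 2.640 = 7.414 m·K/W
Q' = ΔT/ΣR = (106 °C − 9.75 °C)/7.414 = 13.0 W/m

Q' = 13.0 W/m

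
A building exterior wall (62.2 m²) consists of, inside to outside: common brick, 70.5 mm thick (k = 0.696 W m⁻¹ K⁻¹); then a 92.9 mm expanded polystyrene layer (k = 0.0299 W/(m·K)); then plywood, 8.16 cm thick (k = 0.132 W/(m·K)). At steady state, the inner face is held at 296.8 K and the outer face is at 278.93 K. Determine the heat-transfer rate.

Q = 290 W

Resistance network (inner→outer):
  R_common brick = L/(kA) = 0.0705/(0.696·62.2) = 0.001629 K/W
  R_expanded polystyrene = L/(kA) = 0.0929/(0.0299·62.2) = 0.04995 K/W
  R_plywood = L/(kA) = 0.0816/(0.132·62.2) = 0.009939 K/W
ΣR = 0.001629 + 0.04995 + 0.009939 = 0.06152 K/W
Q = ΔT/ΣR = (296.8 K − 278.93 K)/0.06152 = 290 W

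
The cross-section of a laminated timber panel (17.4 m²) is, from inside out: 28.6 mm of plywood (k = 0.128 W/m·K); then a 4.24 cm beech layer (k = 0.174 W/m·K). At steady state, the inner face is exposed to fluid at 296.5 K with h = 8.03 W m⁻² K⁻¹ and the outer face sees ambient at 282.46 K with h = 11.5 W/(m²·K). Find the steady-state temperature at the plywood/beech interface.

T = 289.3 K

Treat each layer as a resistance in series:
  R_conv,in = 1/(hA) = 1/(8.03·17.4) = 0.007157 K/W
  R_plywood = L/(kA) = 0.0286/(0.128·17.4) = 0.01284 K/W
  R_beech = L/(kA) = 0.0424/(0.174·17.4) = 0.01400 K/W
  R_conv,out = 1/(hA) = 1/(11.5·17.4) = 0.004998 K/W
ΣR = 0.007157 + 0.01284 + 0.01400 + 0.004998 = 0.03900 K/W
Q = ΔT/ΣR = (296.5 K − 282.46 K)/0.03900 = 360.0 W
From the inner boundary to the plywood/beech interface, ΣR_partial = 0.02000 K/W.
T_interface = T_in − Q·ΣR_partial = 296.5 K − (360.0)(0.02000) = 289.3 K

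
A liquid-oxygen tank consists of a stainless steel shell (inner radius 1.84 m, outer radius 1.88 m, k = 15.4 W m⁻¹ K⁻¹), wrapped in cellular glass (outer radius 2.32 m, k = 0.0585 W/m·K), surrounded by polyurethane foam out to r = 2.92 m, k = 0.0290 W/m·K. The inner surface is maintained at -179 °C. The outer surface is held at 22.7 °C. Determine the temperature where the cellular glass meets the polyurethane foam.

Series thermal resistances, inner to outer:
  R_stainless steel = (1/1.84 − 1/1.88)/(4πk) = 0.01156/(4π·15.4) = 5.975×10^-5 K/W
  R_cellular glass = (1/1.88 − 1/2.32)/(4πk) = 0.1009/(4π·0.0585) = 0.1372 K/W
  R_polyurethane foam = (1/2.32 − 1/2.92)/(4πk) = 0.08857/(4π·0.0290) = 0.2430 K/W
ΣR = 5.975×10^-5 + 0.1372 + 0.2430 = 0.3803 K/W
Q = ΔT/ΣR = (-179 °C − 22.7 °C)/0.3803 = -530.4 W
From the inner boundary to the cellular glass/polyurethane foam interface, ΣR_partial = 0.1373 K/W.
T_interface = T_in − Q·ΣR_partial = -179 °C − (-530.4)(0.1373) = -106 °C

T = -106 °C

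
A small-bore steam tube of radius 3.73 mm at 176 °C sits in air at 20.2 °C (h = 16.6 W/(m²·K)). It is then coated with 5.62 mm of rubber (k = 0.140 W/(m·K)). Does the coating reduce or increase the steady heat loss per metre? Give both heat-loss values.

Critical radius for a cylinder: r_cr = k/h = 0.00843 m = 0.843 cm.
Outer radius after coating: r₂ = 0.00373 + 0.00562 = 0.00935 m.
r₁ < r_cr < r₂: heat loss rises to a maximum at r_cr then falls. Whether the coating helps depends on whether Q(r₂) has dropped back below Q(r₁).
Bare: R = 1/(2πr₁h) = 2.570 m·K/W; Q = 155.8/2.570 = 60.6 W/m.
Coated: R = R_cond + R_conv = 2.070 m·K/W; Q = 155.8/2.070 = 75.3 W/m.

increases: 60.6 → 75.3 W/m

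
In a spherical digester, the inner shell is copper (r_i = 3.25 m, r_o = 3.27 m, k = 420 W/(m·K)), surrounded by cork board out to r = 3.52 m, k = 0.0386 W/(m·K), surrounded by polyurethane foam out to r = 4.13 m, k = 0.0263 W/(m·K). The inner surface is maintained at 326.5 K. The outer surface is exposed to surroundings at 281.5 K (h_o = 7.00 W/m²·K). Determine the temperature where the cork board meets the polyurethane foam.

Resistance network (inner→outer):
  R_copper = (1/3.25 − 1/3.27)/(4πk) = 0.001882/(4π·420) = 3.566×10^-7 K/W
  R_cork board = (1/3.27 − 1/3.52)/(4πk) = 0.02172/(4π·0.0386) = 0.04478 K/W
  R_polyurethane foam = (1/3.52 − 1/4.13)/(4πk) = 0.04196/(4π·0.0263) = 0.1270 K/W
  R_conv,out = 1/(4πr²h) = 1/(4π·4.13²·7.00) = 6.665×10^-4 K/W
ΣR = 3.566×10^-7 + 0.04478 + 0.1270 + 6.665×10^-4 = 0.1724 K/W
Q = ΔT/ΣR = (326.5 K − 281.5 K)/0.1724 = 261.0 W
From the inner boundary to the cork board/polyurethane foam interface, ΣR_partial = 0.04478 K/W.
T_interface = T_in − Q·ΣR_partial = 326.5 K − (261.0)(0.04478) = 314.8 K

T = 314.8 K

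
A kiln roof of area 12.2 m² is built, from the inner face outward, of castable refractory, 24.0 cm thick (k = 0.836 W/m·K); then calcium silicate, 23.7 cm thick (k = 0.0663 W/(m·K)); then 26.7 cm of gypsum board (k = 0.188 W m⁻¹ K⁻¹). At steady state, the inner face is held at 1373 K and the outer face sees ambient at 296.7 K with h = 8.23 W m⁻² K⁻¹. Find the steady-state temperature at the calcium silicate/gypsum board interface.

T = 604 K

Treat each layer as a resistance in series:
  R_castable refractory = L/(kA) = 0.240/(0.836·12.2) = 0.02353 K/W
  R_calcium silicate = L/(kA) = 0.237/(0.0663·12.2) = 0.2930 K/W
  R_gypsum board = L/(kA) = 0.267/(0.188·12.2) = 0.1164 K/W
  R_conv,out = 1/(hA) = 1/(8.23·12.2) = 0.009960 K/W
ΣR = 0.02353 + 0.2930 + 0.1164 + 0.009960 = 0.4429 K/W
Q = ΔT/ΣR = (1373 K − 296.7 K)/0.4429 = 2430 W
From the inner boundary to the calcium silicate/gypsum board interface, ΣR_partial = 0.3165 K/W.
T_interface = T_in − Q·ΣR_partial = 1373 K − (2430)(0.3165) = 604 K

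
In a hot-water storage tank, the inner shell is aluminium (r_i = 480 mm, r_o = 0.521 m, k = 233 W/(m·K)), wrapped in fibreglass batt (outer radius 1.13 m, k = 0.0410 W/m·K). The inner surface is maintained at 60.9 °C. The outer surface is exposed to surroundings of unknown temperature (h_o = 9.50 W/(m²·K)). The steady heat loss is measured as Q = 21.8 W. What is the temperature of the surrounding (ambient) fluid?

Series resistances:
  R_aluminium = (1/0.480 − 1/0.521)/(4πk) = 0.1639/(4π·233) = 5.599×10^-5 K/W
  R_fibreglass batt = (1/0.521 − 1/1.13)/(4πk) = 1.034/(4π·0.0410) = 2.008 K/W
  R_conv,out = 1/(4πr²h) = 1/(4π·1.13²·9.50) = 0.006560 K/W
ΣR = 2.014 K/W
ΔT = Q·ΣR = 21.8 × 2.014 = 43.91 K
Heat flows outward, so T_out = T_in − ΔT = 60.9 − 43.91 = 17.0 °C

T_out = 17.0 °C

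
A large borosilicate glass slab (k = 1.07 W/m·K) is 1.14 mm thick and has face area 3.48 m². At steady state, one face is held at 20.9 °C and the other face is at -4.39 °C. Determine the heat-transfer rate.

Q = 82600 W

Q = kA·ΔT/L = 1.07 × 3.48 × |20.9 °C − -4.39 °C| / 0.00114 = 82600 W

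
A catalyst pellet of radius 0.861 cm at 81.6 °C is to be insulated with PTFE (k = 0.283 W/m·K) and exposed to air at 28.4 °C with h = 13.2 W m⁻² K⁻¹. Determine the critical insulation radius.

r_cr = 4.29 cm

For a sphere, r_cr = 2k_ins/h = 2·0.283/13.2 = 0.0429 m = 4.29 cm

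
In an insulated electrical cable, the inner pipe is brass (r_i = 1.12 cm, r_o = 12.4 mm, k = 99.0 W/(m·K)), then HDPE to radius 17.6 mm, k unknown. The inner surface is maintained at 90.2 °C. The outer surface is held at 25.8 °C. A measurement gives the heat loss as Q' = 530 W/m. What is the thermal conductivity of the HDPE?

k = 0.459 W/m·K

ΣR = ΔT/Q' = |90.2 − 25.8|/530 = 0.1215 m·K/W
Known resistances:
  R'_brass = ln(0.0124/0.0112)/(2πk) = 0.1018/(2π·99.0) = 1.636×10^-4 m·K/W
R_HDPE = ΣR − ΣR_known = 0.1215 − 1.636×10^-4 = 0.1213 m·K/W
ln(r₂/r₁)/(2πk) = 0.1213 ⇒ k = 0.3502/(2π·0.1213) = 0.459 W/m·K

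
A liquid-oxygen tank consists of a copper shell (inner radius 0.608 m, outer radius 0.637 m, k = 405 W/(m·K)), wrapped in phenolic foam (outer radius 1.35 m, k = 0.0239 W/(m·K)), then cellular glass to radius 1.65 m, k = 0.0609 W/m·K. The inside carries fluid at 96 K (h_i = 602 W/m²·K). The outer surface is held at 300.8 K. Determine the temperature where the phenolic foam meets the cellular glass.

T = 288.5 K

Resistance network (inner→outer):
  R_conv,in = 1/(4πr²h) = 1/(4π·0.608²·602) = 3.576×10^-4 K/W
  R_copper = (1/0.608 − 1/0.637)/(4πk) = 0.07488/(4π·405) = 1.471×10^-5 K/W
  R_phenolic foam = (1/0.637 − 1/1.35)/(4πk) = 0.8291/(4π·0.0239) = 2.761 K/W
  R_cellular glass = (1/1.35 − 1/1.65)/(4πk) = 0.1347/(4π·0.0609) = 0.1760 K/W
ΣR = 3.576×10^-4 + 1.471×10^-5 + 2.761 + 0.1760 = 2.937 K/W
Q = ΔT/ΣR = (96 K − 300.8 K)/2.937 = -69.73 W
From the inner boundary to the phenolic foam/cellular glass interface, ΣR_partial = 2.761 K/W.
T_interface = T_in − Q·ΣR_partial = 96 K − (-69.73)(2.761) = 288.5 K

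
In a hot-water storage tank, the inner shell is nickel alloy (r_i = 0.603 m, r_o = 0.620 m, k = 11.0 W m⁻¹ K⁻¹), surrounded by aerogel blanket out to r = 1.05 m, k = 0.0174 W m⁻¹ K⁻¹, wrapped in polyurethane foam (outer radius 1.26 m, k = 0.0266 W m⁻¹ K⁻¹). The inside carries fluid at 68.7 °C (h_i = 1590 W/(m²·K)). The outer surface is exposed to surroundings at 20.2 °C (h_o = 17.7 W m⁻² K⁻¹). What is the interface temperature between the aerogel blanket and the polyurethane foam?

T = 26.8 °C

Treat each layer as a resistance in series:
  R_conv,in = 1/(4πr²h) = 1/(4π·0.603²·1590) = 1.376×10^-4 K/W
  R_nickel alloy = (1/0.603 − 1/0.620)/(4πk) = 0.04547/(4π·11.0) = 3.290×10^-4 K/W
  R_aerogel blanket = (1/0.620 − 1/1.05)/(4πk) = 0.6605/(4π·0.0174) = 3.021 K/W
  R_polyurethane foam = (1/1.05 − 1/1.26)/(4πk) = 0.1587/(4π·0.0266) = 0.4749 K/W
  R_conv,out = 1/(4πr²h) = 1/(4π·1.26²·17.7) = 0.002832 K/W
ΣR = 1.376×10^-4 + 3.290×10^-4 + 3.021 + 0.4749 + 0.002832 = 3.499 K/W
Q = ΔT/ΣR = (68.7 °C − 20.2 °C)/3.499 = 13.86 W
From the inner boundary to the aerogel blanket/polyurethane foam interface, ΣR_partial = 3.021 K/W.
T_interface = T_in − Q·ΣR_partial = 68.7 °C − (13.86)(3.021) = 26.8 °C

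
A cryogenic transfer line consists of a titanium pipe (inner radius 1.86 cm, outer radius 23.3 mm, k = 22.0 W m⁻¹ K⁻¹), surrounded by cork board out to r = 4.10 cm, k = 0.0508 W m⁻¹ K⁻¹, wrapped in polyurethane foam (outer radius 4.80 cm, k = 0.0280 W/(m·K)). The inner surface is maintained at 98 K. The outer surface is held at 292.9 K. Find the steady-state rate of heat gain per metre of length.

Q' = 73.0 W/m

Treat each layer as a resistance in series:
  R'_titanium = ln(0.0233/0.0186)/(2πk) = 0.2253/(2π·22.0) = 0.001630 m·K/W
  R'_cork board = ln(0.0410/0.0233)/(2πk) = 0.5651/(2π·0.0508) = 1.771 m·K/W
  R'_polyurethane foam = ln(0.0480/0.0410)/(2πk) = 0.1576/(2π·0.0280) = 0.8960 m·K/W
ΣR = 0.001630 + 1.771 + 0.8960 = 2.669 m·K/W
Q' = ΔT/ΣR = (98 K − 292.9 K)/2.669 = -73.0 W/m
(Negative Q' ⇒ heat flows inward; heat gain = 73.0 W/m.)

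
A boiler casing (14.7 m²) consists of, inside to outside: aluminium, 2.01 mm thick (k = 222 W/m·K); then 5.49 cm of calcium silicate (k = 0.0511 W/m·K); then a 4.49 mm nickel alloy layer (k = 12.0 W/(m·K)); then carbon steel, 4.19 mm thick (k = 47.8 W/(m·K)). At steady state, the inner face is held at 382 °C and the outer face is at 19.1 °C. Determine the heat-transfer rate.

Treat each layer as a resistance in series:
  R_aluminium = L/(kA) = 0.00201/(222·14.7) = 6.159×10^-7 K/W
  R_calcium silicate = L/(kA) = 0.0549/(0.0511·14.7) = 0.07309 K/W
  R_nickel alloy = L/(kA) = 0.00449/(12.0·14.7) = 2.545×10^-5 K/W
  R_carbon steel = L/(kA) = 0.00419/(47.8·14.7) = 5.963×10^-6 K/W
ΣR = 6.159×10^-7 + 0.07309 + 2.545×10^-5 + 5.963×10^-6 = 0.07312 K/W
Q = ΔT/ΣR = (382 °C − 19.1 °C)/0.07312 = 4960 W

Q = 4.96 kW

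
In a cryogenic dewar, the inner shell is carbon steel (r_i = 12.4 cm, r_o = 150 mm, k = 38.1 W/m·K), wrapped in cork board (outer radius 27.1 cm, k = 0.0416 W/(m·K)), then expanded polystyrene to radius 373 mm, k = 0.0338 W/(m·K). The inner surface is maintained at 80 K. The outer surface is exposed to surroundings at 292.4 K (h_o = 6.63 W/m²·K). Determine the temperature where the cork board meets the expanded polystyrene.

Treat each layer as a resistance in series:
  R_carbon steel = (1/0.124 − 1/0.150)/(4πk) = 1.398/(4π·38.1) = 0.002920 K/W
  R_cork board = (1/0.150 − 1/0.271)/(4πk) = 2.977/(4π·0.0416) = 5.694 K/W
  R_expanded polystyrene = (1/0.271 − 1/0.373)/(4πk) = 1.009/(4π·0.0338) = 2.376 K/W
  R_conv,out = 1/(4πr²h) = 1/(4π·0.373²·6.63) = 0.08627 K/W
ΣR = 0.002920 + 5.694 + 2.376 + 0.08627 = 8.159 K/W
Q = ΔT/ΣR = (80 K − 292.4 K)/8.159 = -26.03 W
From the inner boundary to the cork board/expanded polystyrene interface, ΣR_partial = 5.697 K/W.
T_interface = T_in − Q·ΣR_partial = 80 K − (-26.03)(5.697) = 228.3 K

T = 228.3 K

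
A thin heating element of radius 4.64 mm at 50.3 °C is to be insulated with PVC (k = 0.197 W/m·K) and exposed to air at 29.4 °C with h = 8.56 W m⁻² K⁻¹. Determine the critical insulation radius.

For a cylinder, r_cr = k_ins/h = 0.197/8.56 = 0.0230 m = 2.30 cm

r_cr = 2.30 cm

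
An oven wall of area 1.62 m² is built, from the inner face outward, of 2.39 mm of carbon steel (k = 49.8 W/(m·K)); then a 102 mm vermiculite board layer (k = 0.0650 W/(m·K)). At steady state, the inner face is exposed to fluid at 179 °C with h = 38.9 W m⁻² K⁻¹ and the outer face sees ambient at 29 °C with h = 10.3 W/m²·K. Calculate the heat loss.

Series thermal resistances, inner to outer:
  R_conv,in = 1/(hA) = 1/(38.9·1.62) = 0.01587 K/W
  R_carbon steel = L/(kA) = 0.00239/(49.8·1.62) = 2.962×10^-5 K/W
  R_vermiculite board = L/(kA) = 0.102/(0.0650·1.62) = 0.9687 K/W
  R_conv,out = 1/(hA) = 1/(10.3·1.62) = 0.05993 K/W
ΣR = 0.01587 + 2.962×10^-5 + 0.9687 + 0.05993 = 1.045 K/W
Q = ΔT/ΣR = (179 °C − 29 °C)/1.045 = 144 W

Q = 144 W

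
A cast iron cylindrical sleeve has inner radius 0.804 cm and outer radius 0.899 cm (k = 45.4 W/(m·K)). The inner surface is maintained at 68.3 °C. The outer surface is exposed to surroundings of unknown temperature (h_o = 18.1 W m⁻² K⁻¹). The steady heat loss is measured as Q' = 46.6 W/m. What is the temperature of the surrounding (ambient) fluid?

T_out = 22.7 °C

Series resistances:
  R'_cast iron = ln(0.00899/0.00804)/(2πk) = 0.1117/(2π·45.4) = 3.915×10^-4 m·K/W
  R'_conv,out = 1/(2πr h) = 1/(2π·0.00899·18.1) = 0.9781 m·K/W
ΣR = 0.9785 m·K/W
ΔT = Q'·ΣR = 46.6 × 0.9785 = 45.60 K
Heat flows outward, so T_out = T_in − ΔT = 68.3 − 45.60 = 22.7 °C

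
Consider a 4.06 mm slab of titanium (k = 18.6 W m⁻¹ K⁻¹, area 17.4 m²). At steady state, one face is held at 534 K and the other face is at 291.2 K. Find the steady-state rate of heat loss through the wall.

Q = kA·ΔT/L = 18.6 × 17.4 × |534 K − 291.2 K| / 0.00406 = 1.94×10^7 W

Q = 19400 kW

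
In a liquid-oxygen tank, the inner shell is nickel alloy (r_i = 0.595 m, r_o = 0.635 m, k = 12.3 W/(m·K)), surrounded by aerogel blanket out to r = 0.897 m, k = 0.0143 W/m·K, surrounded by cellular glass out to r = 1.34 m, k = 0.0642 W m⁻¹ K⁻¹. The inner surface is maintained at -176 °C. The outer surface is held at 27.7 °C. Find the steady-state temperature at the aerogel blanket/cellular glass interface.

T = -3.1 °C

Treat each layer as a resistance in series:
  R_nickel alloy = (1/0.595 − 1/0.635)/(4πk) = 0.1059/(4π·12.3) = 6.849×10^-4 K/W
  R_aerogel blanket = (1/0.635 − 1/0.897)/(4πk) = 0.4600/(4π·0.0143) = 2.560 K/W
  R_cellular glass = (1/0.897 − 1/1.34)/(4πk) = 0.3686/(4π·0.0642) = 0.4568 K/W
ΣR = 6.849×10^-4 + 2.560 + 0.4568 = 3.017 K/W
Q = ΔT/ΣR = (-176 °C − 27.7 °C)/3.017 = -67.52 W
From the inner boundary to the aerogel blanket/cellular glass interface, ΣR_partial = 2.561 K/W.
T_interface = T_in − Q·ΣR_partial = -176 °C − (-67.52)(2.561) = -3.1 °C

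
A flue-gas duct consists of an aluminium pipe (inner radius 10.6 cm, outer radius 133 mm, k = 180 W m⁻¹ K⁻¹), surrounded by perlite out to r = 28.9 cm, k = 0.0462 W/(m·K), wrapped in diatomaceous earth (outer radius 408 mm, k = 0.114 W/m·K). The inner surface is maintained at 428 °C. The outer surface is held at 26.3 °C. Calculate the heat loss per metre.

Q' = 127 W/m

Series thermal resistances, inner to outer:
  R'_aluminium = ln(0.133/0.106)/(2πk) = 0.2269/(2π·180) = 2.006×10^-4 m·K/W
  R'_perlite = ln(0.289/0.133)/(2πk) = 0.7761/(2π·0.0462) = 2.674 m·K/W
  R'_diatomaceous earth = ln(0.408/0.289)/(2πk) = 0.3448/(2π·0.114) = 0.4814 m·K/W
ΣR = 2.006×10^-4 + 2.674 + 0.4814 = 3.156 m·K/W
Q' = ΔT/ΣR = (428 °C − 26.3 °C)/3.156 = 127 W/m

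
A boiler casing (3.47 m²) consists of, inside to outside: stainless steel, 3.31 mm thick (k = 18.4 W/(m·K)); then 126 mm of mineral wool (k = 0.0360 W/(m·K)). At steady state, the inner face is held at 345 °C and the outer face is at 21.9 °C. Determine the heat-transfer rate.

Q = 320 W

Series thermal resistances, inner to outer:
  R_stainless steel = L/(kA) = 0.00331/(18.4·3.47) = 5.184×10^-5 K/W
  R_mineral wool = L/(kA) = 0.126/(0.0360·3.47) = 1.009 K/W
ΣR = 5.184×10^-5 + 1.009 = 1.009 K/W
Q = ΔT/ΣR = (345 °C − 21.9 °C)/1.009 = 320 W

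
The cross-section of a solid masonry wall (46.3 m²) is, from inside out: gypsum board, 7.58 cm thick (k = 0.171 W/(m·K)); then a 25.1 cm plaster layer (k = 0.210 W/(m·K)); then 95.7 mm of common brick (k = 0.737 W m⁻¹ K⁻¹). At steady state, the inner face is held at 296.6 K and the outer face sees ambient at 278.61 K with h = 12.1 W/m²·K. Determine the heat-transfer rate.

Q = 450 W

Series thermal resistances, inner to outer:
  R_gypsum board = L/(kA) = 0.0758/(0.171·46.3) = 0.009574 K/W
  R_plaster = L/(kA) = 0.251/(0.210·46.3) = 0.02582 K/W
  R_common brick = L/(kA) = 0.0957/(0.737·46.3) = 0.002805 K/W
  R_conv,out = 1/(hA) = 1/(12.1·46.3) = 0.001785 K/W
ΣR = 0.009574 + 0.02582 + 0.002805 + 0.001785 = 0.03998 K/W
Q = ΔT/ΣR = (296.6 K − 278.61 K)/0.03998 = 450 W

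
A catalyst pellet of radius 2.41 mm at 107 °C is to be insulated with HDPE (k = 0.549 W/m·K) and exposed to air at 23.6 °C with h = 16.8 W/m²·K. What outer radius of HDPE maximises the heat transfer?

For a sphere, r_cr = 2k_ins/h = 2·0.549/16.8 = 0.0654 m = 6.54 cm

r_cr = 6.54 cm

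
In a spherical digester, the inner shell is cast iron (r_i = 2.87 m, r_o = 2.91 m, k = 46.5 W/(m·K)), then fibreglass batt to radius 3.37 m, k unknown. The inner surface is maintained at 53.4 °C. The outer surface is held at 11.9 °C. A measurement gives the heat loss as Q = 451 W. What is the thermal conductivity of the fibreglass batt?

ΣR = ΔT/Q = |53.4 − 11.9|/451 = 0.09202 K/W
Known resistances:
  R_cast iron = (1/2.87 − 1/2.91)/(4πk) = 0.004789/(4π·46.5) = 8.196×10^-6 K/W
R_fibreglass batt = ΣR − ΣR_known = 0.09202 − 8.196×10^-6 = 0.09201 K/W
(1/r₁−1/r₂)/(4πk) = 0.09201 ⇒ k = 0.04691/(4π·0.09201) = 0.0406 W/m·K

k = 0.0406 W/m·K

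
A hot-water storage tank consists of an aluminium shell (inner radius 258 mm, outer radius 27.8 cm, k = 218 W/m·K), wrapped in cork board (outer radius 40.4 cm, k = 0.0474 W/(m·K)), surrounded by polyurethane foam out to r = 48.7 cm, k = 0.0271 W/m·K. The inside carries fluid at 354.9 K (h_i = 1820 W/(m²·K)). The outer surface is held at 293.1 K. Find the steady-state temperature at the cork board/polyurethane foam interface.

T = 317.6 K

Treat each layer as a resistance in series:
  R_conv,in = 1/(4πr²h) = 1/(4π·0.258²·1820) = 6.569×10^-4 K/W
  R_aluminium = (1/0.258 − 1/0.278)/(4πk) = 0.2788/(4π·218) = 1.018×10^-4 K/W
  R_cork board = (1/0.278 − 1/0.404)/(4πk) = 1.122/(4π·0.0474) = 1.883 K/W
  R_polyurethane foam = (1/0.404 − 1/0.487)/(4πk) = 0.4219/(4π·0.0271) = 1.239 K/W
ΣR = 6.569×10^-4 + 1.018×10^-4 + 1.883 + 1.239 = 3.123 K/W
Q = ΔT/ΣR = (354.9 K − 293.1 K)/3.123 = 19.79 W
From the inner boundary to the cork board/polyurethane foam interface, ΣR_partial = 1.884 K/W.
T_interface = T_in − Q·ΣR_partial = 354.9 K − (19.79)(1.884) = 317.6 K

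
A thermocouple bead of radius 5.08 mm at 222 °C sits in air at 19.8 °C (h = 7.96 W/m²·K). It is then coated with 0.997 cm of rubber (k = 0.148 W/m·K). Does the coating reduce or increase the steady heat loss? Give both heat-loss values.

Critical radius for a sphere: r_cr = 2k/h = 0.0372 m = 3.72 cm.
Outer radius after coating: r₂ = 0.00508 + 0.00997 = 0.01505 m.
Since r₁ < r_cr and r₂ ≤ r_cr, the coating moves toward the maximum at r_cr — heat loss rises.
Bare: R = 1/(4πr₁²h) = 387.4 K/W; Q = 202.2/387.4 = 0.522 W.
Coated: R = R_cond + R_conv = 114.3 K/W; Q = 202.2/114.3 = 1.77 W.

increases: 0.522 → 1.77 W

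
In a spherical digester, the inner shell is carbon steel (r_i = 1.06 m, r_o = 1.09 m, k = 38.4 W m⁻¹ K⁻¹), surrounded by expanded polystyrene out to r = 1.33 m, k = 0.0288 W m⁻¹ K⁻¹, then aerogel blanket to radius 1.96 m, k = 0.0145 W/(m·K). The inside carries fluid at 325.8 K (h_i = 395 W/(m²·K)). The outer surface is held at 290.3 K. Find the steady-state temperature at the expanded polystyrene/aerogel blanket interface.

T = 316.7 K

Resistance network (inner→outer):
  R_conv,in = 1/(4πr²h) = 1/(4π·1.06²·395) = 1.793×10^-4 K/W
  R_carbon steel = (1/1.06 − 1/1.09)/(4πk) = 0.02597/(4π·38.4) = 5.381×10^-5 K/W
  R_expanded polystyrene = (1/1.09 − 1/1.33)/(4πk) = 0.1656/(4π·0.0288) = 0.4574 K/W
  R_aerogel blanket = (1/1.33 − 1/1.96)/(4πk) = 0.2417/(4π·0.0145) = 1.326 K/W
ΣR = 1.793×10^-4 + 5.381×10^-5 + 0.4574 + 1.326 = 1.784 K/W
Q = ΔT/ΣR = (325.8 K − 290.3 K)/1.784 = 19.90 W
From the inner boundary to the expanded polystyrene/aerogel blanket interface, ΣR_partial = 0.4576 K/W.
T_interface = T_in − Q·ΣR_partial = 325.8 K − (19.90)(0.4576) = 316.7 K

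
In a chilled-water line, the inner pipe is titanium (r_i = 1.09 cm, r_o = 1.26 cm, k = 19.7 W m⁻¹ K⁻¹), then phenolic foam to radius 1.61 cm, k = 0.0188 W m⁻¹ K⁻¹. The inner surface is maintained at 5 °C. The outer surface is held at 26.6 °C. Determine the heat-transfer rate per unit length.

Resistance network (inner→outer):
  R'_titanium = ln(0.0126/0.0109)/(2πk) = 0.1449/(2π·19.7) = 0.001171 m·K/W
  R'_phenolic foam = ln(0.0161/0.0126)/(2πk) = 0.2451/(2π·0.0188) = 2.075 m·K/W
ΣR = 0.001171 + 2.075 = 2.076 m·K/W
Q' = ΔT/ΣR = (5 °C − 26.6 °C)/2.076 = -10.4 W/m
(Negative Q' ⇒ heat flows inward; heat gain = 10.4 W/m.)

Q' = 10.4 W/m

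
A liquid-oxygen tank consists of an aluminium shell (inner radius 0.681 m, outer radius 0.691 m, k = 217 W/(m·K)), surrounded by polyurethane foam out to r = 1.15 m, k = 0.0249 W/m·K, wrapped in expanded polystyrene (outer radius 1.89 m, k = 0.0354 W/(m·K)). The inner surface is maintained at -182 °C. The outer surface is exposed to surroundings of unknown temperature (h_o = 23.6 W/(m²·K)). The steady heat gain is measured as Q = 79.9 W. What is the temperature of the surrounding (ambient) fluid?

T_out = 26.7 °C

Series resistances:
  R_aluminium = (1/0.681 − 1/0.691)/(4πk) = 0.02125/(4π·217) = 7.793×10^-6 K/W
  R_polyurethane foam = (1/0.691 − 1/1.15)/(4πk) = 0.5776/(4π·0.0249) = 1.846 K/W
  R_expanded polystyrene = (1/1.15 − 1/1.89)/(4πk) = 0.3405/(4π·0.0354) = 0.7653 K/W
  R_conv,out = 1/(4πr²h) = 1/(4π·1.89²·23.6) = 9.440×10^-4 K/W
ΣR = 2.612 K/W
ΔT = Q·ΣR = 79.9 × 2.612 = 208.7 K
Heat flows inward, so T_out = T_in + ΔT = -182 + 208.7 = 26.7 °C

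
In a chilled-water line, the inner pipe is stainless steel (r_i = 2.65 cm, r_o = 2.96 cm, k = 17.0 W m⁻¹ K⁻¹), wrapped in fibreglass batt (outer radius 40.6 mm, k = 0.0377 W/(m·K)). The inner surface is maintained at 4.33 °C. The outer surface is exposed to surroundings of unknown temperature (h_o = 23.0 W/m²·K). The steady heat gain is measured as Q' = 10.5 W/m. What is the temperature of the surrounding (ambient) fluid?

T_out = 20.1 °C

Series resistances:
  R'_stainless steel = ln(0.0296/0.0265)/(2πk) = 0.1106/(2π·17.0) = 0.001036 m·K/W
  R'_fibreglass batt = ln(0.0406/0.0296)/(2πk) = 0.3160/(2π·0.0377) = 1.334 m·K/W
  R'_conv,out = 1/(2πr h) = 1/(2π·0.0406·23.0) = 0.1704 m·K/W
ΣR = 1.505 m·K/W
ΔT = Q'·ΣR = 10.5 × 1.505 = 15.80 K
Heat flows inward, so T_out = T_in + ΔT = 4.33 + 15.80 = 20.1 °C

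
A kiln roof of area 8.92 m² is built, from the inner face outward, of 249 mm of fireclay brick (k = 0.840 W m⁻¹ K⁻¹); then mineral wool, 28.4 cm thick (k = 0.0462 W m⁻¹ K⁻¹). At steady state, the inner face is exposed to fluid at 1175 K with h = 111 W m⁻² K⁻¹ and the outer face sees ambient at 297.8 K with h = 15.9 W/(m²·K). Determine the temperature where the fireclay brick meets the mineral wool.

Series thermal resistances, inner to outer:
  R_conv,in = 1/(hA) = 1/(111·8.92) = 0.001010 K/W
  R_fireclay brick = L/(kA) = 0.249/(0.840·8.92) = 0.03323 K/W
  R_mineral wool = L/(kA) = 0.284/(0.0462·8.92) = 0.6891 K/W
  R_conv,out = 1/(hA) = 1/(15.9·8.92) = 0.007051 K/W
ΣR = 0.001010 + 0.03323 + 0.6891 + 0.007051 = 0.7304 K/W
Q = ΔT/ΣR = (1175 K − 297.8 K)/0.7304 = 1201 W
From the inner boundary to the fireclay brick/mineral wool interface, ΣR_partial = 0.03424 K/W.
T_interface = T_in − Q·ΣR_partial = 1175 K − (1201)(0.03424) = 1134 K

T = 1134 K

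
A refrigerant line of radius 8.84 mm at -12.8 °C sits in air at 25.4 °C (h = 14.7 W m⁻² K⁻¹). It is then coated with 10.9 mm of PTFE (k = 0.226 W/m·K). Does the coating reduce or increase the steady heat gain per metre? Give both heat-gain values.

increases: 31.2 → 34.3 W/m

Critical radius for a cylinder: r_cr = k/h = 0.0154 m = 1.54 cm.
Outer radius after coating: r₂ = 0.00884 + 0.0109 = 0.01974 m.
r₁ < r_cr < r₂: heat gain rises to a maximum at r_cr then falls. Whether the coating helps depends on whether Q(r₂) has dropped back below Q(r₁).
Bare: R = 1/(2πr₁h) = 1.225 m·K/W; Q = 38.2/1.225 = 31.2 W/m.
Coated: R = R_cond + R_conv = 1.114 m·K/W; Q = 38.2/1.114 = 34.3 W/m.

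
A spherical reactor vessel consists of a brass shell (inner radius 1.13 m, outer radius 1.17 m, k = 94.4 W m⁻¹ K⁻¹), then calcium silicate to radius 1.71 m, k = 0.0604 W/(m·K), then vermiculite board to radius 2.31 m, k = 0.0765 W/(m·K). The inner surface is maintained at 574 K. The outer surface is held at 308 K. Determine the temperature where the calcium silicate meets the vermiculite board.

Series thermal resistances, inner to outer:
  R_brass = (1/1.13 − 1/1.17)/(4πk) = 0.03025/(4π·94.4) = 2.550×10^-5 K/W
  R_calcium silicate = (1/1.17 − 1/1.71)/(4πk) = 0.2699/(4π·0.0604) = 0.3556 K/W
  R_vermiculite board = (1/1.71 − 1/2.31)/(4πk) = 0.1519/(4π·0.0765) = 0.1580 K/W
ΣR = 2.550×10^-5 + 0.3556 + 0.1580 = 0.5136 K/W
Q = ΔT/ΣR = (574 K − 308 K)/0.5136 = 517.9 W
From the inner boundary to the calcium silicate/vermiculite board interface, ΣR_partial = 0.3556 K/W.
T_interface = T_in − Q·ΣR_partial = 574 K − (517.9)(0.3556) = 390 K

T = 390 K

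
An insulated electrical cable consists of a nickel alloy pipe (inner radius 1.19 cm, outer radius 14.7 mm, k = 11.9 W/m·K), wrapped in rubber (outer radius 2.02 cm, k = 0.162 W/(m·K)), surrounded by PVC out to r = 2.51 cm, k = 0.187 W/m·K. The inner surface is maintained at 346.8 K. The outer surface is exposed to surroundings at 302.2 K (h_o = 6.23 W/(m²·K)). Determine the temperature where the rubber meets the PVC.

Series thermal resistances, inner to outer:
  R'_nickel alloy = ln(0.0147/0.0119)/(2πk) = 0.2113/(2π·11.9) = 0.002826 m·K/W
  R'_rubber = ln(0.0202/0.0147)/(2πk) = 0.3178/(2π·0.162) = 0.3123 m·K/W
  R'_PVC = ln(0.0251/0.0202)/(2πk) = 0.2172/(2π·0.187) = 0.1848 m·K/W
  R'_conv,out = 1/(2πr h) = 1/(2π·0.0251·6.23) = 1.018 m·K/W
ΣR = 0.002826 + 0.3123 + 0.1848 + 1.018 = 1.518 m·K/W
Q' = ΔT/ΣR = (346.8 K − 302.2 K)/1.518 = 29.38 W/m
From the inner boundary to the rubber/PVC interface, ΣR_partial = 0.3151 m·K/W.
T_interface = T_in − Q'·ΣR_partial = 346.8 K − (29.38)(0.3151) = 337.5 K

T = 337.5 K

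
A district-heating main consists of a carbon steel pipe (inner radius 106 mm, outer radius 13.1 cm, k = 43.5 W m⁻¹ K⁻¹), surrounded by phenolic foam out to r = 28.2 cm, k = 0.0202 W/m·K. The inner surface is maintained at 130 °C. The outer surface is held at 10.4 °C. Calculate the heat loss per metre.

Series thermal resistances, inner to outer:
  R'_carbon steel = ln(0.131/0.106)/(2πk) = 0.2118/(2π·43.5) = 7.748×10^-4 m·K/W
  R'_phenolic foam = ln(0.282/0.131)/(2πk) = 0.7667/(2π·0.0202) = 6.041 m·K/W
ΣR = 7.748×10^-4 + 6.041 = 6.042 m·K/W
Q' = ΔT/ΣR = (130 °C − 10.4 °C)/6.042 = 19.8 W/m

Q' = 19.8 W/m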